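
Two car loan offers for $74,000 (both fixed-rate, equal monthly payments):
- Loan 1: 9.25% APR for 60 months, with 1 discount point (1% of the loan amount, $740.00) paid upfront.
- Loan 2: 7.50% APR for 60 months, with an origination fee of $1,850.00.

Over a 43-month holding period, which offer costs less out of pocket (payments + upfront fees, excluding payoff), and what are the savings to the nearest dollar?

Loan 2 by $1,569

Loan 1: at 9.25% the monthly rate is 0.0077083, so the payment is 74,000 × 0.0077083 / (1 − 1.0077083^−60) = $1,545.11.
Loan 2: monthly rate = 7.5%/12 = 0.0062500; payment = 74,000 × 0.0062500 / (1 − (1+0.0062500)^−60) = $1,482.81.
Over 43 months: Loan 1 costs 43 × $1,545.11 + $740.00 = $67,179.73; Loan 2 costs 43 × $1,482.81 + $1,850.00 = $65,610.83.
Loan 2 is cheaper by $67,179.73 − $65,610.83 = $1,568.90.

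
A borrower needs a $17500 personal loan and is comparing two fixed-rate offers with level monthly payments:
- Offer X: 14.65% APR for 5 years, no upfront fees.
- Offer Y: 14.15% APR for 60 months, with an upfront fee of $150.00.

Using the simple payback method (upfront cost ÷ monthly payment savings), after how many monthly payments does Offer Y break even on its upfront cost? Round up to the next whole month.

Offer X: monthly rate = 14.65%/12 = 0.0122083; payment = 17,500 × 0.0122083 / (1 − (1+0.0122083)^−60) = $413.12.
Offer Y: monthly rate = 14.15%/12 = 0.0117917; payment = 17,500 × 0.0117917 / (1 − (1+0.0117917)^−60) = $408.56.
Monthly savings = $413.12 − $408.56 = $4.56.
Break-even = $150.00 / $4.56 = 32.89 → 33 months.

33 months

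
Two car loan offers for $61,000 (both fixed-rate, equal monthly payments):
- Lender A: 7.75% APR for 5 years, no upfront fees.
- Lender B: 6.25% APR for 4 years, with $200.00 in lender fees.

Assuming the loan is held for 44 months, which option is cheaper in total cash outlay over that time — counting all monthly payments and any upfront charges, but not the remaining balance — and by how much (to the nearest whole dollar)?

Lender A: monthly rate = 7.75%/12 = 0.0064583; payment = 61,000 × 0.0064583 / (1 − (1+0.0064583)^−60) = $1,229.57.
Lender B: monthly rate = 6.25%/12 = 0.0052083; payment = 61,000 × 0.0052083 / (1 − (1+0.0052083)^−48) = $1,439.59.
Over 44 months: Lender A costs 44 × $1,229.57 = $54,101.08; Lender B costs 44 × $1,439.59 + $200.00 = $63,541.96.
Lender A is cheaper by $63,541.96 − $54,101.08 = $9,440.88.

Lender A by $9,441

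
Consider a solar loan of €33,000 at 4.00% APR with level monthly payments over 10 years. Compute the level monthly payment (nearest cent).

At 4.00% the monthly rate is 0.0033333, so the payment is 33,000 × 0.0033333 / (1 − 1.0033333^−120) = €334.11.

€334.11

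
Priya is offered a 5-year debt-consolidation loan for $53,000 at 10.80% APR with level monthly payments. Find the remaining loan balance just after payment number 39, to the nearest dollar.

With monthly rate i = 10.8%/12 = 0.0090000, the balance after k of n payments is P · [(1+i)^n − (1+i)^k] / [(1+i)^n − 1].
(1+0.0090000)^60 = 1.71186682 and (1+0.0090000)^39 = 1.41825879, so the balance is 53,000 × (1.71186682 − 1.41825879) / (1.71186682 − 1) = $21,859.74.

$21,860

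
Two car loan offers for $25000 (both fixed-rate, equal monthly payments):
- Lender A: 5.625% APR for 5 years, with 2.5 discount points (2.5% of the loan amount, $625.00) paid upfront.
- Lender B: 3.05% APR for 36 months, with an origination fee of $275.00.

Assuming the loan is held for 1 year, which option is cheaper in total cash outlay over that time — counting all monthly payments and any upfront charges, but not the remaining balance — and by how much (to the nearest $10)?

Lender A: at 5.625% the monthly rate is 0.0046875, so the payment is 25,000 × 0.0046875 / (1 − 1.0046875^−60) = $478.97.
Lender B: at 3.05% the monthly rate is 0.0025417, so the payment is 25,000 × 0.0025417 / (1 − 1.0025417^−36) = $727.58.
Over 12 months: Lender A costs 12 × $478.97 + $625.00 = $6,372.64; Lender B costs 12 × $727.58 + $275.00 = $9,005.96.
Lender A is cheaper by $9,005.96 − $6,372.64 = $2,633.32.

Lender A by $2,630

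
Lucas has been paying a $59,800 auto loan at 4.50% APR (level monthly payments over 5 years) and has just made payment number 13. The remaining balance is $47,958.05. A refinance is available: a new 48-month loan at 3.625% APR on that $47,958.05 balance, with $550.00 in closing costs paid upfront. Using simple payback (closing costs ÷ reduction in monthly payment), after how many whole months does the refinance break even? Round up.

Current payment = 59,800 × 4.5%/12 / (1 − (1+0.0037500)^−60) = $1,114.85.
Refinanced payment = 47,958.05 × 0.0030208 / (1 − (1+0.0030208)^−48) = $1,074.82.
Monthly savings = $1,114.85 − $1,074.82 = $40.03.
Break-even = $550.00 / $40.03 = 13.74 → 14 months.

14 months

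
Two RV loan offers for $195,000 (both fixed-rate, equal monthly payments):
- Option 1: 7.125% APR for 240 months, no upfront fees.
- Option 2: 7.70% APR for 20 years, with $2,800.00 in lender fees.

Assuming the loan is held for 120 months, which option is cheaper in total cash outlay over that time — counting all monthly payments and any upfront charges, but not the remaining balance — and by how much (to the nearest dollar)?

Option 1: monthly rate = 7.125%/12 = 0.0059375; payment = 195,000 × 0.0059375 / (1 − (1+0.0059375)^−240) = $1,526.50.
Option 2: monthly rate = 7.7%/12 = 0.0064167; payment = 195,000 × 0.0064167 / (1 − (1+0.0064167)^−240) = $1,594.84.
Over 120 months: Option 1 costs 120 × $1,526.50 = $183,180.00; Option 2 costs 120 × $1,594.84 + $2,800.00 = $194,180.80.
Option 1 is cheaper by $194,180.80 − $183,180.00 = $11,000.80.

Option 1 by $11,001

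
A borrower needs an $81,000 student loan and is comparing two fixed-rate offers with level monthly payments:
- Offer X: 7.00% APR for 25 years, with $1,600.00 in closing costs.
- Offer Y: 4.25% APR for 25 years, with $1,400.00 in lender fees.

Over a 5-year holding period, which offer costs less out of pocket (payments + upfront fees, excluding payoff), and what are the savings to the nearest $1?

Offer X: at 7.00% the monthly rate is 0.0058333, so the payment is 81,000 × 0.0058333 / (1 − 1.0058333^−300) = $572.49.
Offer Y: monthly rate = 4.25%/12 = 0.0035417; payment = 81,000 × 0.0035417 / (1 − (1+0.0035417)^−300) = $438.81.
Over 60 months: Offer X costs 60 × $572.49 + $1,600.00 = $35,949.40; Offer Y costs 60 × $438.81 + $1,400.00 = $27,728.60.
Offer Y is cheaper by $35,949.40 − $27,728.60 = $8,220.80.

Offer Y by $8,221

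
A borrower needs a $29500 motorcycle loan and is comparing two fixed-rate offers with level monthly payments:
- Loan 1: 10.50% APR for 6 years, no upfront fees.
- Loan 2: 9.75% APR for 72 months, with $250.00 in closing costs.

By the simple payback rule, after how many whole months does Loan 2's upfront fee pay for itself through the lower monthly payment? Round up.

23 months

Loan 1: monthly rate = 10.5%/12 = 0.0087500; payment = 29,500 × 0.0087500 / (1 − (1+0.0087500)^−72) = $553.98.
Loan 2: at 9.75% the monthly rate is 0.0081250, so the payment is 29,500 × 0.0081250 / (1 − 1.0081250^−72) = $542.80.
Monthly savings = $553.98 − $542.80 = $11.18.
Break-even = $250.00 / $11.18 = 22.36 → 23 months.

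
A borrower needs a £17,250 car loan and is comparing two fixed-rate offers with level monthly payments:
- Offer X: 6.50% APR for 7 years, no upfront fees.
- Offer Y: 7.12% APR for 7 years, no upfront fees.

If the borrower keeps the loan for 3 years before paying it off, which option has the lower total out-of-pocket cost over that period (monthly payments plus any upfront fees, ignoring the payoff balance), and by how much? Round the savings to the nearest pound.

Offer X: at 6.50% the monthly rate is 0.0054167, so the payment is 17,250 × 0.0054167 / (1 − 1.0054167^−84) = £256.15.
Offer Y: monthly rate = 7.12%/12 = 0.0059333; payment = 17,250 × 0.0059333 / (1 − (1+0.0059333)^−84) = £261.36.
Over 36 months: Offer X costs 36 × £256.15 = £9,221.40; Offer Y costs 36 × £261.36 = £9,408.96.
Offer X is cheaper by £9,408.96 − £9,221.40 = £187.56.

Offer X by £188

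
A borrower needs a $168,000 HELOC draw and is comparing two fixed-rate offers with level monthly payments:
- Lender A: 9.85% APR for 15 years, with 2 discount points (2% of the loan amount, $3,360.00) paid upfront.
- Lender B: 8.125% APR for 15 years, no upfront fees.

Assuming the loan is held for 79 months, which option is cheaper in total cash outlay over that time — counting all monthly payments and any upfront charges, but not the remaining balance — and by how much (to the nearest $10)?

Lender A: at 9.85% the monthly rate is 0.0082083, so the payment is 168,000 × 0.0082083 / (1 − 1.0082083^−180) = $1,789.95.
Lender B: monthly rate = 8.125%/12 = 0.0067708; payment = 168,000 × 0.0067708 / (1 − (1+0.0067708)^−180) = $1,617.64.
Over 79 months: Lender A costs 79 × $1,789.95 + $3,360.00 = $144,766.05; Lender B costs 79 × $1,617.64 = $127,793.56.
Lender B is cheaper by $144,766.05 − $127,793.56 = $16,972.49.

Lender B by $16,970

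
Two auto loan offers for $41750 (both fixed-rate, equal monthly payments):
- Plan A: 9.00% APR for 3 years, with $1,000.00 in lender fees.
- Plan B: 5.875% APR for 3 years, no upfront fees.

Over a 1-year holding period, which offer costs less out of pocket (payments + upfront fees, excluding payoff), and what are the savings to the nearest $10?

Plan B by $1,720

Plan A: at 9.00% the monthly rate is 0.0075000, so the payment is 41,750 × 0.0075000 / (1 − 1.0075000^−36) = $1,327.64.
Plan B: monthly rate = 5.875%/12 = 0.0048958; payment = 41,750 × 0.0048958 / (1 − (1+0.0048958)^−36) = $1,267.75.
Over 12 months: Plan A costs 12 × $1,327.64 + $1,000.00 = $16,931.68; Plan B costs 12 × $1,267.75 = $15,213.00.
Plan B is cheaper by $16,931.68 − $15,213.00 = $1,718.68.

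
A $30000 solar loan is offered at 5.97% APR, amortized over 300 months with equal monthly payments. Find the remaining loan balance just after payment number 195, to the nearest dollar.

$15,734

With monthly rate i = 5.97%/12 = 0.0049750, the balance after k of n payments is P · [(1+i)^n − (1+i)^k] / [(1+i)^n − 1].
(1+0.0049750)^300 = 4.43177275 and (1+0.0049750)^195 = 2.63193624, so the balance is 30,000 × (4.43177275 − 2.63193624) / (4.43177275 − 1) = $15,733.88.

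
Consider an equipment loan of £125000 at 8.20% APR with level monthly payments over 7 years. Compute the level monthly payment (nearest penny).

£1,960.76

Monthly rate = 8.2%/12 = 0.0068333; payment = 125,000 × 0.0068333 / (1 − (1+0.0068333)^−84) = £1,960.76.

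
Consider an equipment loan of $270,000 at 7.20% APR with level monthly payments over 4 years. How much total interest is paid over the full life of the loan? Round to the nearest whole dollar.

$41,547

Monthly rate = 7.2%/12 = 0.0060000; payment = 270,000 × 0.0060000 / (1 − (1+0.0060000)^−48) = $6,490.57.
Total paid = 48 × $6,490.57 = $311,547.36; interest = $311,547.36 − $270,000 = $41,547.36.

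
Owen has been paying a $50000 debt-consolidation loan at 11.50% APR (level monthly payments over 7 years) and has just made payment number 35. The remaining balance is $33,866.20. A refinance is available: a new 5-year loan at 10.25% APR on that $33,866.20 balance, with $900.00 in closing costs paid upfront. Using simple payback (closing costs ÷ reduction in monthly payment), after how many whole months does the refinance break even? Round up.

Current payment = 50,000 × 11.5%/12 / (1 − (1+0.0095833)^−84) = $869.32.
Refinanced payment = 33,866.20 × 0.0085417 / (1 − (1+0.0085417)^−60) = $723.73.
Monthly savings = $869.32 − $723.73 = $145.59.
Break-even = $900.00 / $145.59 = 6.18 → 7 months.

7 months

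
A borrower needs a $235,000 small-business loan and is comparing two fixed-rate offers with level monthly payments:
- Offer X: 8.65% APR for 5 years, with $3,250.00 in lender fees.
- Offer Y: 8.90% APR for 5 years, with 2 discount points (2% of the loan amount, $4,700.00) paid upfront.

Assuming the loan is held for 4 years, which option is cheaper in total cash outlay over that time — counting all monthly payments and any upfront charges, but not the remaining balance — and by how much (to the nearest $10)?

Offer X by $2,810

Offer X: monthly rate = 8.65%/12 = 0.0072083; payment = 235,000 × 0.0072083 / (1 − (1+0.0072083)^−60) = $4,838.39.
Offer Y: monthly rate = 8.9%/12 = 0.0074167; payment = 235,000 × 0.0074167 / (1 − (1+0.0074167)^−60) = $4,866.82.
Over 48 months: Offer X costs 48 × $4,838.39 + $3,250.00 = $235,492.72; Offer Y costs 48 × $4,866.82 + $4,700.00 = $238,307.36.
Offer X is cheaper by $238,307.36 − $235,492.72 = $2,814.64.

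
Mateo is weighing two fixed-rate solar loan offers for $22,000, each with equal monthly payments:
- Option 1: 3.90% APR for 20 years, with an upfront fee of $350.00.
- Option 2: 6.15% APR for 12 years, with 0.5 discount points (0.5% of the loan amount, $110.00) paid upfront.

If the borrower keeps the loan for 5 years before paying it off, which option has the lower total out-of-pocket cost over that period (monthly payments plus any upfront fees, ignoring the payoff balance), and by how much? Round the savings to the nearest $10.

Option 1: monthly rate = 3.9%/12 = 0.0032500; payment = 22,000 × 0.0032500 / (1 − (1+0.0032500)^−240) = $132.16.
Option 2: at 6.15% the monthly rate is 0.0051250, so the payment is 22,000 × 0.0051250 / (1 − 1.0051250^−144) = $216.40.
Over 60 months: Option 1 costs 60 × $132.16 + $350.00 = $8,279.60; Option 2 costs 60 × $216.40 + $110.00 = $13,094.00.
Option 1 is cheaper by $13,094.00 − $8,279.60 = $4,814.40.

Option 1 by $4,810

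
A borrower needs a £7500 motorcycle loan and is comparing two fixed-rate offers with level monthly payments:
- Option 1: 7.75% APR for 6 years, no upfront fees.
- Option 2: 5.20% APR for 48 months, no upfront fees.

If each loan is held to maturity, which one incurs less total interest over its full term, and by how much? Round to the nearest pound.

Option 2 by £1,079

Option 1: at 7.75% the monthly rate is 0.0064583, so the payment is 7,500 × 0.0064583 / (1 − 1.0064583^−72) = £130.59.
Total interest on Option 1 = 72 × £130.59 − £7,500 = £1,902.48.
Option 2: monthly rate = 5.2%/12 = 0.0043333; payment = 7,500 × 0.0043333 / (1 − (1+0.0043333)^−48) = £173.40.
Total interest on Option 2 = 48 × £173.40 − £7,500 = £823.20.
Option 2 is lower by £1,079.28.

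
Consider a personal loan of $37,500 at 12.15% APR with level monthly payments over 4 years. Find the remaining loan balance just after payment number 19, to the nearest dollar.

$24,778

With monthly rate i = 12.15%/12 = 0.0101250, the balance after k of n payments is P · [(1+i)^n − (1+i)^k] / [(1+i)^n − 1].
(1+0.0101250)^48 = 1.62183157 and (1+0.0101250)^19 = 1.21095297, so the balance is 37,500 × (1.62183157 − 1.21095297) / (1.62183157 − 1) = $24,778.33.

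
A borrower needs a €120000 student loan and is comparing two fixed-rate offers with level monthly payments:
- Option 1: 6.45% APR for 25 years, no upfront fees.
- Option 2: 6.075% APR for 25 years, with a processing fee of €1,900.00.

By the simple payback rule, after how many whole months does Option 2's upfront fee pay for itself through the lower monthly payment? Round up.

69 months

Option 1: at 6.45% the monthly rate is 0.0053750, so the payment is 120,000 × 0.0053750 / (1 − 1.0053750^−300) = €806.50.
Option 2: monthly rate = 6.075%/12 = 0.0050625; payment = 120,000 × 0.0050625 / (1 − (1+0.0050625)^−300) = €778.67.
Monthly savings = €806.50 − €778.67 = €27.83.
Break-even = €1,900.00 / €27.83 = 68.27 → 69 months.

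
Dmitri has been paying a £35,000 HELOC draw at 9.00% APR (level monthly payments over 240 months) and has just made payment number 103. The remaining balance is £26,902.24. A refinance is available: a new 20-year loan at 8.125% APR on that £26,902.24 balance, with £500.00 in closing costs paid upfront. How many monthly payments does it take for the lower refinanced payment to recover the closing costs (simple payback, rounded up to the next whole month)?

6 months

Current payment = 35,000 × 9%/12 / (1 − (1+0.0075000)^−240) = £314.90.
Refinanced payment = 26,902.24 × 0.0067708 / (1 − (1+0.0067708)^−240) = £227.12.
Monthly savings = £314.90 − £227.12 = £87.78.
Break-even = £500.00 / £87.78 = 5.70 → 6 months.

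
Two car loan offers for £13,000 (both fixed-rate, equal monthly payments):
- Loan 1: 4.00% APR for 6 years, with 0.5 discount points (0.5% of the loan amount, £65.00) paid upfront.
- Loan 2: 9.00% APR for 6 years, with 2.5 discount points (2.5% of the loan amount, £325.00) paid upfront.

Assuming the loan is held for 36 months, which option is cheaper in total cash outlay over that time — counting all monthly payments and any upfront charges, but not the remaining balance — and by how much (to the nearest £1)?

Loan 1: at 4.00% the monthly rate is 0.0033333, so the payment is 13,000 × 0.0033333 / (1 − 1.0033333^−72) = £203.39.
Loan 2: monthly rate = 9%/12 = 0.0075000; payment = 13,000 × 0.0075000 / (1 − (1+0.0075000)^−72) = £234.33.
Over 36 months: Loan 1 costs 36 × £203.39 + £65.00 = £7,387.04; Loan 2 costs 36 × £234.33 + £325.00 = £8,760.88.
Loan 1 is cheaper by £8,760.88 − £7,387.04 = £1,373.84.

Loan 1 by £1,374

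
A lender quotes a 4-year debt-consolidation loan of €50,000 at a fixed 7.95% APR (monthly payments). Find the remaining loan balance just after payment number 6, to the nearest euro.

With monthly rate i = 7.95%/12 = 0.0066250, the balance after k of n payments is P · [(1+i)^n − (1+i)^k] / [(1+i)^n − 1].
(1+0.0066250)^48 = 1.37293565 and (1+0.0066250)^6 = 1.04041420, so the balance is 50,000 × (1.37293565 − 1.04041420) / (1.37293565 − 1) = €44,581.61.

€44,582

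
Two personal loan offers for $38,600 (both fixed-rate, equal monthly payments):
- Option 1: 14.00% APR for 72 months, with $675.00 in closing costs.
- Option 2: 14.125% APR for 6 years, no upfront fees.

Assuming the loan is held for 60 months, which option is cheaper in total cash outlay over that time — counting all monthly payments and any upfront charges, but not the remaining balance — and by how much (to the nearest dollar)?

Option 2 by $520

Option 1: at 14.00% the monthly rate is 0.0116667, so the payment is 38,600 × 0.0116667 / (1 − 1.0116667^−72) = $795.38.
Option 2: monthly rate = 14.125%/12 = 0.0117708; payment = 38,600 × 0.0117708 / (1 − (1+0.0117708)^−72) = $797.97.
Over 60 months: Option 1 costs 60 × $795.38 + $675.00 = $48,397.80; Option 2 costs 60 × $797.97 = $47,878.20.
Option 2 is cheaper by $48,397.80 − $47,878.20 = $519.60.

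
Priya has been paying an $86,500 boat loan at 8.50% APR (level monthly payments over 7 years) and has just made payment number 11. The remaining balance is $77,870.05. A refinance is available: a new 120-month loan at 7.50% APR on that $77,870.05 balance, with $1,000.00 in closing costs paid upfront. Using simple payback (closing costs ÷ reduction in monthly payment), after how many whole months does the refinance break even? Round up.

Current payment = 86,500 × 8.5%/12 / (1 − (1+0.0070833)^−84) = $1,369.86.
Refinanced payment = 77,870.05 × 0.0062500 / (1 − (1+0.0062500)^−120) = $924.33.
Monthly savings = $1,369.86 − $924.33 = $445.53.
Break-even = $1,000.00 / $445.53 = 2.24 → 3 months.

3 months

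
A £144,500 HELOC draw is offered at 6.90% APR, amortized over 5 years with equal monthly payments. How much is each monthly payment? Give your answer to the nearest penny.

At 6.90% the monthly rate is 0.0057500, so the payment is 144,500 × 0.0057500 / (1 − 1.0057500^−60) = £2,854.46.

£2,854.46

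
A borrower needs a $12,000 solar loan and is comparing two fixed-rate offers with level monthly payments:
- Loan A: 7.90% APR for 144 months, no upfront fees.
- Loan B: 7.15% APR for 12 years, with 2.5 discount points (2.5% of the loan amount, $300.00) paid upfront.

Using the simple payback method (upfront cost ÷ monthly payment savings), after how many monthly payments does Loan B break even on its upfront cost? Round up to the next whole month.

62 months

Loan A: at 7.90% the monthly rate is 0.0065833, so the payment is 12,000 × 0.0065833 / (1 − 1.0065833^−144) = $129.24.
Loan B: monthly rate = 7.15%/12 = 0.0059583; payment = 12,000 × 0.0059583 / (1 − (1+0.0059583)^−144) = $124.37.
Monthly savings = $129.24 − $124.37 = $4.87.
Break-even = $300.00 / $4.87 = 61.60 → 62 months.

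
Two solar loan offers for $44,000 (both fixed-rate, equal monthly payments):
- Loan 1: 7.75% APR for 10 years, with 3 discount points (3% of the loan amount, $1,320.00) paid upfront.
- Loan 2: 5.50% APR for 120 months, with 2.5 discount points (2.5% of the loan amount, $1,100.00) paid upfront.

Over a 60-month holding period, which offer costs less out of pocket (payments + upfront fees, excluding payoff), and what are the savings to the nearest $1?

Loan 2 by $3,252

Loan 1: monthly rate = 7.75%/12 = 0.0064583; payment = 44,000 × 0.0064583 / (1 − (1+0.0064583)^−120) = $528.05.
Loan 2: monthly rate = 5.5%/12 = 0.0045833; payment = 44,000 × 0.0045833 / (1 − (1+0.0045833)^−120) = $477.52.
Over 60 months: Loan 1 costs 60 × $528.05 + $1,320.00 = $33,003.00; Loan 2 costs 60 × $477.52 + $1,100.00 = $29,751.20.
Loan 2 is cheaper by $33,003.00 − $29,751.20 = $3,251.80.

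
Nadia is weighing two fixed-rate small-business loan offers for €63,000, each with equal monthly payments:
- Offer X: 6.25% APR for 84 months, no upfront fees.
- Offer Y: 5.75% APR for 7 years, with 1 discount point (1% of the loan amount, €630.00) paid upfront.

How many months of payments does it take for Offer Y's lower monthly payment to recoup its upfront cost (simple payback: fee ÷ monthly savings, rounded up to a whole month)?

Offer X: monthly rate = 6.25%/12 = 0.0052083; payment = 63,000 × 0.0052083 / (1 − (1+0.0052083)^−84) = €927.91.
Offer Y: at 5.75% the monthly rate is 0.0047917, so the payment is 63,000 × 0.0047917 / (1 − 1.0047917^−84) = €912.81.
Monthly savings = €927.91 − €912.81 = €15.10.
Break-even = €630.00 / €15.10 = 41.72 → 42 months.

42 months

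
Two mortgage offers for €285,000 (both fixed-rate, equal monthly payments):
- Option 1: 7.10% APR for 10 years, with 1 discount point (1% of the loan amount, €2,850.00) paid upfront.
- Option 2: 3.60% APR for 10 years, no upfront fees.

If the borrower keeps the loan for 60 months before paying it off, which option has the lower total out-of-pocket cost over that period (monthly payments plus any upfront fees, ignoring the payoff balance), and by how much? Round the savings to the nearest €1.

Option 1: at 7.10% the monthly rate is 0.0059167, so the payment is 285,000 × 0.0059167 / (1 − 1.0059167^−120) = €3,323.80.
Option 2: at 3.60% the monthly rate is 0.0030000, so the payment is 285,000 × 0.0030000 / (1 − 1.0030000^−120) = €2,831.62.
Over 60 months: Option 1 costs 60 × €3,323.80 + €2,850.00 = €202,278.00; Option 2 costs 60 × €2,831.62 = €169,897.20.
Option 2 is cheaper by €202,278.00 − €169,897.20 = €32,380.80.

Option 2 by €32,381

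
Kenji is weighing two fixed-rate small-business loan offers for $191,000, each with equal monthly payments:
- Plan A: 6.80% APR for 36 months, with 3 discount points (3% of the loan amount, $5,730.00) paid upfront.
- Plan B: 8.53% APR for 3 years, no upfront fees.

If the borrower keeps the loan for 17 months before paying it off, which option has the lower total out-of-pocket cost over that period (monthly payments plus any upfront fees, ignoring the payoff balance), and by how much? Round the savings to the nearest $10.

Plan B by $3,150

Plan A: monthly rate = 6.8%/12 = 0.0056667; payment = 191,000 × 0.0056667 / (1 − (1+0.0056667)^−36) = $5,880.08.
Plan B: at 8.53% the monthly rate is 0.0071083, so the payment is 191,000 × 0.0071083 / (1 − 1.0071083^−36) = $6,032.06.
Over 17 months: Plan A costs 17 × $5,880.08 + $5,730.00 = $105,691.36; Plan B costs 17 × $6,032.06 = $102,545.02.
Plan B is cheaper by $105,691.36 − $102,545.02 = $3,146.34.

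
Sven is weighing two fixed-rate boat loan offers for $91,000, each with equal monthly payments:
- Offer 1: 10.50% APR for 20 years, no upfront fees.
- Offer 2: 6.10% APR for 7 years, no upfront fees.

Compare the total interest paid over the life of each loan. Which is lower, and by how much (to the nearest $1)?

Offer 1: at 10.50% the monthly rate is 0.0087500, so the payment is 91,000 × 0.0087500 / (1 − 1.0087500^−240) = $908.53.
Total interest on Offer 1 = 240 × $908.53 − $91,000 = $127,047.20.
Offer 2: monthly rate = 6.1%/12 = 0.0050833; payment = 91,000 × 0.0050833 / (1 − (1+0.0050833)^−84) = $1,333.75.
Total interest on Offer 2 = 84 × $1,333.75 − $91,000 = $21,035.00.
Offer 2 is lower by $106,012.20.

Offer 2 by $106,012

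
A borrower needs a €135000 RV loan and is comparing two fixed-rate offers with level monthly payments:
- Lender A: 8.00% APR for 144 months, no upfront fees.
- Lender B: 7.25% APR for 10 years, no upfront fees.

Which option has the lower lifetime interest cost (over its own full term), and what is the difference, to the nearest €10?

Lender B by €20,240

Lender A: at 8.00% the monthly rate is 0.0066667, so the payment is 135,000 × 0.0066667 / (1 − 1.0066667^−144) = €1,461.31.
Total interest on Lender A = 144 × €1,461.31 − €135,000 = €75,428.64.
Lender B: monthly rate = 7.25%/12 = 0.0060417; payment = 135,000 × 0.0060417 / (1 − (1+0.0060417)^−120) = €1,584.91.
Total interest on Lender B = 120 × €1,584.91 − €135,000 = €55,189.20.
Lender B is lower by €20,239.44.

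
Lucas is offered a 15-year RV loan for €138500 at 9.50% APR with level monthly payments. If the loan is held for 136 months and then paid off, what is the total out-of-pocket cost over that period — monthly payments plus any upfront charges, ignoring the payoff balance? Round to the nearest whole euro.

€196,690

At 9.50% the monthly rate is 0.0079167, so the payment is 138,500 × 0.0079167 / (1 − 1.0079167^−180) = €1,446.25.
Total outlay = 136 × €1,446.25 = €196,690.00.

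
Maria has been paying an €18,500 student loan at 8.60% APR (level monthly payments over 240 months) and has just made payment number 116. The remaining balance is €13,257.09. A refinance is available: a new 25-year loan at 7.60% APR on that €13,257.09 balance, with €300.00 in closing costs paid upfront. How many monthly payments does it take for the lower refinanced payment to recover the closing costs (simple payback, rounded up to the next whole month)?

Current payment = 18,500 × 8.6%/12 / (1 − (1+0.0071667)^−240) = €161.72.
Refinanced payment = 13,257.09 × 0.0063333 / (1 − (1+0.0063333)^−300) = €98.83.
Monthly savings = €161.72 − €98.83 = €62.89.
Break-even = €300.00 / €62.89 = 4.77 → 5 months.

5 months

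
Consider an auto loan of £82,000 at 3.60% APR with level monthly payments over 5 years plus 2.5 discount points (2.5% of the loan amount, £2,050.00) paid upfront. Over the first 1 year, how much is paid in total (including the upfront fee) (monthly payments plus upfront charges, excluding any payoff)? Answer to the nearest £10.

£19,990

At 3.60% the monthly rate is 0.0030000, so the payment is 82,000 × 0.0030000 / (1 − 1.0030000^−60) = £1,495.40.
Total outlay = 12 × £1,495.40 + £2,050.00 = £19,994.80.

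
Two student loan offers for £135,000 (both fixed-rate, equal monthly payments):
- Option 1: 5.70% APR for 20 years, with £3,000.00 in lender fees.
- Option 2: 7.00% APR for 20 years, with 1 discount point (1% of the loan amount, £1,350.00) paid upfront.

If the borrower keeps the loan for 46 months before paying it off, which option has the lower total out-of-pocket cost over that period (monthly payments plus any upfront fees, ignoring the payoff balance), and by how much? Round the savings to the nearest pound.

Option 1: monthly rate = 5.7%/12 = 0.0047500; payment = 135,000 × 0.0047500 / (1 − (1+0.0047500)^−240) = £943.96.
Option 2: at 7.00% the monthly rate is 0.0058333, so the payment is 135,000 × 0.0058333 / (1 − 1.0058333^−240) = £1,046.65.
Over 46 months: Option 1 costs 46 × £943.96 + £3,000.00 = £46,422.16; Option 2 costs 46 × £1,046.65 + £1,350.00 = £49,495.90.
Option 1 is cheaper by £49,495.90 − £46,422.16 = £3,073.74.

Option 1 by £3,074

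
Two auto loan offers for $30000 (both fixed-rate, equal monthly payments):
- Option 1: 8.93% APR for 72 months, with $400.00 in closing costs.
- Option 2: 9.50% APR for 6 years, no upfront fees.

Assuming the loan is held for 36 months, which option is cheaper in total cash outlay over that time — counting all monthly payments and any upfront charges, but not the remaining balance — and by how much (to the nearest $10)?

Option 2 by $90

Option 1: monthly rate = 8.93%/12 = 0.0074417; payment = 30,000 × 0.0074417 / (1 − (1+0.0074417)^−72) = $539.72.
Option 2: at 9.50% the monthly rate is 0.0079167, so the payment is 30,000 × 0.0079167 / (1 − 1.0079167^−72) = $548.24.
Over 36 months: Option 1 costs 36 × $539.72 + $400.00 = $19,829.92; Option 2 costs 36 × $548.24 = $19,736.64.
Option 2 is cheaper by $19,829.92 − $19,736.64 = $93.28.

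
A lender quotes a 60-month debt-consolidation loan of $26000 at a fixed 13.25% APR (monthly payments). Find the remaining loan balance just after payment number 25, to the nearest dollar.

$17,193

With monthly rate i = 13.25%/12 = 0.0110417, the balance after k of n payments is P · [(1+i)^n − (1+i)^k] / [(1+i)^n − 1].
(1+0.0110417)^60 = 1.93260561 and (1+0.0110417)^25 = 1.31591049, so the balance is 26,000 × (1.93260561 − 1.31591049) / (1.93260561 − 1) = $17,192.77.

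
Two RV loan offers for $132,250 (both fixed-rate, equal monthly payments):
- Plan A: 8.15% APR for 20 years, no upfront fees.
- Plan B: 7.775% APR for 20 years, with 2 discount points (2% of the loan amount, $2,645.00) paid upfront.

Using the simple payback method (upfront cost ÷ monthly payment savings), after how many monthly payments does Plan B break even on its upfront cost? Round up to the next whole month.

86 months

Plan A: monthly rate = 8.15%/12 = 0.0067917; payment = 132,250 × 0.0067917 / (1 − (1+0.0067917)^−240) = $1,118.57.
Plan B: monthly rate = 7.775%/12 = 0.0064792; payment = 132,250 × 0.0064792 / (1 − (1+0.0064792)^−240) = $1,087.75.
Monthly savings = $1,118.57 − $1,087.75 = $30.82.
Break-even = $2,645.00 / $30.82 = 85.82 → 86 months.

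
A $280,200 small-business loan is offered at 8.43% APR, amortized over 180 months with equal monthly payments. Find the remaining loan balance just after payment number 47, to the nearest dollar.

With monthly rate i = 8.43%/12 = 0.0070250, the balance after k of n payments is P · [(1+i)^n − (1+i)^k] / [(1+i)^n − 1].
(1+0.0070250)^180 = 3.52570049 and (1+0.0070250)^47 = 1.38960657, so the balance is 280,200 × (3.52570049 − 1.38960657) / (3.52570049 − 1) = $236,977.23.

$236,977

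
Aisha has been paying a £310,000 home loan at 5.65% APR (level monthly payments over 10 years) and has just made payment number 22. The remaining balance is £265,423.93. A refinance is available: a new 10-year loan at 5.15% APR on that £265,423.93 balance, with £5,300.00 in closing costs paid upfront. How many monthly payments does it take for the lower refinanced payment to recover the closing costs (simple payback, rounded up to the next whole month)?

Current payment = 310,000 × 5.65%/12 / (1 − (1+0.0047083)^−120) = £3,387.40.
Refinanced payment = 265,423.93 × 0.0042917 / (1 − (1+0.0042917)^−120) = £2,834.73.
Monthly savings = £3,387.40 − £2,834.73 = £552.67.
Break-even = £5,300.00 / £552.67 = 9.59 → 10 months.

10 months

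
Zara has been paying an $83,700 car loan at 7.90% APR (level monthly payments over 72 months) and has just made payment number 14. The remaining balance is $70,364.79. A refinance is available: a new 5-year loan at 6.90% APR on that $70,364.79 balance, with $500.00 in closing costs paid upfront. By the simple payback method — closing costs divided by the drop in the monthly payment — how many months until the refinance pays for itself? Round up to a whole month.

Current payment = 83,700 × 7.9%/12 / (1 − (1+0.0065833)^−72) = $1,463.45.
Refinanced payment = 70,364.79 × 0.0057500 / (1 − (1+0.0057500)^−60) = $1,389.99.
Monthly savings = $1,463.45 − $1,389.99 = $73.46.
Break-even = $500.00 / $73.46 = 6.81 → 7 months.

7 months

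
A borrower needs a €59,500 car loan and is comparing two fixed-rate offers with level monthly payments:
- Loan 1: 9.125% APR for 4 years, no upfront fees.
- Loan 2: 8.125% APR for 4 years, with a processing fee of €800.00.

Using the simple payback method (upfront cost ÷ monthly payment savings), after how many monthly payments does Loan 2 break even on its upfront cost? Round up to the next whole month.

29 months

Loan 1: at 9.125% the monthly rate is 0.0076042, so the payment is 59,500 × 0.0076042 / (1 − 1.0076042^−48) = €1,484.19.
Loan 2: monthly rate = 8.125%/12 = 0.0067708; payment = 59,500 × 0.0067708 / (1 − (1+0.0067708)^−48) = €1,456.06.
Monthly savings = €1,484.19 − €1,456.06 = €28.13.
Break-even = €800.00 / €28.13 = 28.44 → 29 months.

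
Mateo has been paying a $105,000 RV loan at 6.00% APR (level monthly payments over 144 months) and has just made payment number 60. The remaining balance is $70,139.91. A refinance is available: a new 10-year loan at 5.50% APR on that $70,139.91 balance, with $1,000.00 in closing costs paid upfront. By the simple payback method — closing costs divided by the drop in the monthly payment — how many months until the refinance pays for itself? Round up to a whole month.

Current payment = 105,000 × 6%/12 / (1 − (1+0.0050000)^−144) = $1,024.64.
Refinanced payment = 70,139.91 × 0.0045833 / (1 − (1+0.0045833)^−120) = $761.20.
Monthly savings = $1,024.64 − $761.20 = $263.44.
Break-even = $1,000.00 / $263.44 = 3.80 → 4 months.

4 months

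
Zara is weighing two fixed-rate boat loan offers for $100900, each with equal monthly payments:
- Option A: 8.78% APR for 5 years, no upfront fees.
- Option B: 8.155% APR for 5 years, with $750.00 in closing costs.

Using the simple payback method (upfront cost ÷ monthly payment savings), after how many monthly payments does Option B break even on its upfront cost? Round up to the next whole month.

25 months

Option A: at 8.78% the monthly rate is 0.0073167, so the payment is 100,900 × 0.0073167 / (1 − 1.0073167^−60) = $2,083.76.
Option B: monthly rate = 8.155%/12 = 0.0067958; payment = 100,900 × 0.0067958 / (1 − (1+0.0067958)^−60) = $2,053.38.
Monthly savings = $2,083.76 − $2,053.38 = $30.38.
Break-even = $750.00 / $30.38 = 24.69 → 25 months.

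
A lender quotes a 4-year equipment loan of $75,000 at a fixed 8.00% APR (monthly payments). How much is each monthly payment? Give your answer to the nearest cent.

At 8.00% the monthly rate is 0.0066667, so the payment is 75,000 × 0.0066667 / (1 − 1.0066667^−48) = $1,830.97.

$1,830.97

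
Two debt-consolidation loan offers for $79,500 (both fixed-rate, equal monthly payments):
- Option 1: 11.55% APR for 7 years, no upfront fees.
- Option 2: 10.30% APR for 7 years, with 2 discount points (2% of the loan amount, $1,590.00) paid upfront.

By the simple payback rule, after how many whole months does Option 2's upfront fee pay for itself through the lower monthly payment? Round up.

31 months

Option 1: at 11.55% the monthly rate is 0.0096250, so the payment is 79,500 × 0.0096250 / (1 − 1.0096250^−84) = $1,384.33.
Option 2: monthly rate = 10.3%/12 = 0.0085833; payment = 79,500 × 0.0085833 / (1 − (1+0.0085833)^−84) = $1,332.15.
Monthly savings = $1,384.33 − $1,332.15 = $52.18.
Break-even = $1,590.00 / $52.18 = 30.47 → 31 months.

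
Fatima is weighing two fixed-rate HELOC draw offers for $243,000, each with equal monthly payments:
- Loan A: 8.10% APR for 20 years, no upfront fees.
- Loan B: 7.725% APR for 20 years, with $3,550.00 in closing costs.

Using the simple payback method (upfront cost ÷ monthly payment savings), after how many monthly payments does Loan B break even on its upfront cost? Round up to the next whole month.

63 months

Loan A: at 8.10% the monthly rate is 0.0067500, so the payment is 243,000 × 0.0067500 / (1 − 1.0067500^−240) = $2,047.70.
Loan B: at 7.725% the monthly rate is 0.0064375, so the payment is 243,000 × 0.0064375 / (1 − 1.0064375^−240) = $1,991.16.
Monthly savings = $2,047.70 − $1,991.16 = $56.54.
Break-even = $3,550.00 / $56.54 = 62.79 → 63 months.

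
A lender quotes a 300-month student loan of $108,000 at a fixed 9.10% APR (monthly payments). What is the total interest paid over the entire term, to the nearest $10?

$166,120

Monthly rate = 9.1%/12 = 0.0075833; payment = 108,000 × 0.0075833 / (1 − (1+0.0075833)^−300) = $913.74.
Total paid = 300 × $913.74 = $274,122.00; interest = $274,122.00 − $108,000 = $166,122.00.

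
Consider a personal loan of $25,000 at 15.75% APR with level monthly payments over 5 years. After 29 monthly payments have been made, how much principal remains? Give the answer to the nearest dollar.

$15,318

With monthly rate i = 15.75%/12 = 0.0131250, the balance after k of n payments is P · [(1+i)^n − (1+i)^k] / [(1+i)^n − 1].
(1+0.0131250)^60 = 2.18666338 and (1+0.0131250)^29 = 1.45958010, so the balance is 25,000 × (2.18666338 − 1.45958010) / (2.18666338 − 1) = $15,317.81.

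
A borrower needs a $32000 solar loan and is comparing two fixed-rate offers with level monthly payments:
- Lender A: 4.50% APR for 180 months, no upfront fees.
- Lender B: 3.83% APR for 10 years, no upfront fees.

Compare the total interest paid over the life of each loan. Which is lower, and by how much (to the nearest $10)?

Lender B by $5,490

Lender A: at 4.50% the monthly rate is 0.0037500, so the payment is 32,000 × 0.0037500 / (1 − 1.0037500^−180) = $244.80.
Total interest on Lender A = 180 × $244.80 − $32,000 = $12,064.00.
Lender B: monthly rate = 3.83%/12 = 0.0031917; payment = 32,000 × 0.0031917 / (1 − (1+0.0031917)^−120) = $321.41.
Total interest on Lender B = 120 × $321.41 − $32,000 = $6,569.20.
Lender B is lower by $5,494.80.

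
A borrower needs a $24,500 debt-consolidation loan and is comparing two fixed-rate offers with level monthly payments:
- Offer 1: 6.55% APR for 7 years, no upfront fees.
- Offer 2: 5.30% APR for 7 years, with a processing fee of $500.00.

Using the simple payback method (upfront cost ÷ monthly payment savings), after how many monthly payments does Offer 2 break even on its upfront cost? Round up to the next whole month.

Offer 1: at 6.55% the monthly rate is 0.0054583, so the payment is 24,500 × 0.0054583 / (1 − 1.0054583^−84) = $364.40.
Offer 2: at 5.30% the monthly rate is 0.0044167, so the payment is 24,500 × 0.0044167 / (1 − 1.0044167^−84) = $349.74.
Monthly savings = $364.40 − $349.74 = $14.66.
Break-even = $500.00 / $14.66 = 34.11 → 35 months.

35 months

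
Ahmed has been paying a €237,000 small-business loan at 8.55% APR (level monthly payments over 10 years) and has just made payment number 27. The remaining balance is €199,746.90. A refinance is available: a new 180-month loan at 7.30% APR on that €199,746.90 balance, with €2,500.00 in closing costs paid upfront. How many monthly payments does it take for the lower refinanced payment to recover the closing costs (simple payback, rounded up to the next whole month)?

3 months

Current payment = 237,000 × 8.55%/12 / (1 − (1+0.0071250)^−120) = €2,944.80.
Refinanced payment = 199,746.90 × 0.0060833 / (1 − (1+0.0060833)^−180) = €1,829.05.
Monthly savings = €2,944.80 − €1,829.05 = €1,115.75.
Break-even = €2,500.00 / €1,115.75 = 2.24 → 3 months.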